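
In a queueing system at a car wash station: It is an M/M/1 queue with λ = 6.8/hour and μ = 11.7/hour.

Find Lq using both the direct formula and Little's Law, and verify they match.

Method 1 (direct): Lq = λ²/(μ(μ-λ)) = 46.24/(11.7 × 4.90) = 0.8066

Method 2 (Little's Law):
W = 1/(μ-λ) = 1/4.90 = 0.204082
Wq = W - 1/μ = 0.204082 - 0.0854701 = 0.118612
Lq = λWq = 6.8 × 0.118612 = 0.8066 ✔ (matches Method 1)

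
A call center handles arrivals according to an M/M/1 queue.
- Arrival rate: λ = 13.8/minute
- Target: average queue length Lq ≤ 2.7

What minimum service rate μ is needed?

For M/M/1: Lq = λ²/(μ(μ-λ))
Need Lq ≤ 2.7, i.e. μ(μ-λ) ≥ λ²/2.7
μ² - 13.8μ - 190.44/2.7 ≥ 0  →  μ² - 13.8μ - 70.53333 ≥ 0
Quadratic formula (positive root): μ = [λ + √(λ² + 4×70.53333)]/2
Discriminant: 190.44 + 4×70.53333 = 472.5733, √472.5733 = 21.7388
μ ≥ (13.8 + 21.7388)/2 = 17.7694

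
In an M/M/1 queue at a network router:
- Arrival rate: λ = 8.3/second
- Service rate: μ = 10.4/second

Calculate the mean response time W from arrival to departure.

First, compute utilization: ρ = λ/μ = 8.3/10.4 = 0.7981
For M/M/1: W = 1/(μ-λ)
W = 1/(10.4-8.3) = 1/2.10
W = 0.4762 seconds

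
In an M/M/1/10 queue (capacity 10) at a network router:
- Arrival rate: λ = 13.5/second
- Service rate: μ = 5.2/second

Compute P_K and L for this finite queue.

ρ = λ/μ = 13.5/5.2 = 2.5962
P₀ = (1-ρ)/(1-ρ^(K+1)) = (1-2.5962)/(1-2.5962^11) = -1.5962/-36116.6597 = 0.00004420
P_K = P₀×ρ^K = 0.000044196 × 2.5962^10 = 0.000044196 × 13911.7401 = 0.6148
Blocking probability P_10 = 0.6148 (61.48%)
L = ρ[1 - (K+1)ρ^K + Kρ^(K+1)] / [(1-ρ)(1-ρ^(K+1))]
L = 2.5962 × (1 - 11×13911.7401 + 10×36117.6597) / ((1 - 2.5962) × (1 - 36117.6597)) = 9.3738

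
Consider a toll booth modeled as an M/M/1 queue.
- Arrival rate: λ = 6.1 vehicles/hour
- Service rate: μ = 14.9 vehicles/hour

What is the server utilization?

Server utilization: ρ = λ/μ
ρ = 6.1/14.9 = 0.4094
The server is busy 40.94% of the time.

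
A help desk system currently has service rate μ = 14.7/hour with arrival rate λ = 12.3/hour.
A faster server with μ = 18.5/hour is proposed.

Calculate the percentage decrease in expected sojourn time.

System 1: ρ₁ = 12.3/14.7 = 0.8367, W₁ = 1/(14.7-12.3) = 0.4167
System 2: ρ₂ = 12.3/18.5 = 0.6649, W₂ = 1/(18.5-12.3) = 0.1613
Improvement: (W₁-W₂)/W₁ = (0.4167-0.1613)/0.4167 = 61.29%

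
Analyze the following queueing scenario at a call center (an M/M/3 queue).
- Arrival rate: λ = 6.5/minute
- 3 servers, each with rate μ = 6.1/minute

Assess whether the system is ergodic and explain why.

Stability requires ρ = λ/(cμ) < 1
ρ = 6.5/(3 × 6.1) = 6.5/18.30 = 0.3552
Since 0.3552 < 1, the system is STABLE.
The servers are busy 35.52% of the time.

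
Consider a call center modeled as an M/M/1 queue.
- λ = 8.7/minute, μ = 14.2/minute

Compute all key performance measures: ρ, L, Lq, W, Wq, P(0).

Step 1: ρ = λ/μ = 8.7/14.2 = 0.6127
Step 2: L = λ/(μ-λ) = 8.7/5.50 = 1.5818
Step 3: Lq = λ²/(μ(μ-λ)) = 75.69/(14.2×5.50) = 0.9691
Step 4: W = 1/(μ-λ) = 1/5.50 = 0.18182
Step 5: Wq = λ/(μ(μ-λ)) = 8.7/(14.2×5.50) = 0.1114
Step 6: P(0) = 1-ρ = 0.3873
Verify: L = λW = 8.7×0.18182 = 1.5818 ✔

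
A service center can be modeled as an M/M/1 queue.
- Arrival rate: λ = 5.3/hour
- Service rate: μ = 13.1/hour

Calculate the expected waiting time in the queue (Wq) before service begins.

First, compute utilization: ρ = λ/μ = 5.3/13.1 = 0.4046
For M/M/1: Wq = λ/(μ(μ-λ))
Wq = 5.3/(13.1 × (13.1-5.3))
Wq = 5.3/(13.1 × 7.80)
Wq = 0.05187 hours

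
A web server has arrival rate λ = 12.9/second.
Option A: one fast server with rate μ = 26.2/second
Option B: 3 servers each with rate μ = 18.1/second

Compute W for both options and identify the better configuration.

Option A: single server μ = 26.2 (M/M/1)
  ρ_A = 12.9/26.2 = 0.4924
  W_A = 1/(μ-λ) = 1/(26.2-12.9) = 1/13.30 = 0.07519

Option B: 3 servers μ = 18.1 (M/M/3)
  ρ_B = λ/(cμ) = 12.9/(3×18.1) = 0.2376
  Offered load a = λ/μ = cρ = 12.9/18.1 = 0.7127
  P₀ = [ Σₙ₌₀^2 aⁿ/n! + a^3/(3!(1-ρ)) ]⁻¹
  Σ = a^0/0! + a^1/1! + a^2/2! = 1.0000 + 0.7127 + 0.2540 = 1.9667
  a^3/(3!(1-ρ)) = 0.3620/(6 × 0.7624) = 0.07914
  P₀ = 1/(1.9667 + 0.07914) = 0.4888
  Lq = P₀·a^3·ρ / (3!(1-ρ)²) = 0.4888 × 0.3620 × 0.2376 / (6 × 0.5813) = 0.01205
  Wq_B = Lq/λ = 0.0120532/12.9 = 0.0009344
  W_B = Wq_B + 1/μ = 0.0009344 + 0.05525 = 0.05618

Since W_B = 0.05618 < W_A = 0.07519, Option B (multiple servers) has the shorter time in system.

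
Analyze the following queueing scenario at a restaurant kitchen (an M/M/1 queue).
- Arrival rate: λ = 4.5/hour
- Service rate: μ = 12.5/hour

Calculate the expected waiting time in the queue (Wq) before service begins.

First, compute utilization: ρ = λ/μ = 4.5/12.5 = 0.3600
For M/M/1: Wq = λ/(μ(μ-λ))
Wq = 4.5/(12.5 × (12.5-4.5))
Wq = 4.5/(12.5 × 8.00)
Wq = 0.04500 hours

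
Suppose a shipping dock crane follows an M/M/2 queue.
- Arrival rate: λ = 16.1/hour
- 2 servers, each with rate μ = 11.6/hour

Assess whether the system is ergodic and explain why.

Stability requires ρ = λ/(cμ) < 1
ρ = 16.1/(2 × 11.6) = 16.1/23.20 = 0.6940
Since 0.6940 < 1, the system is STABLE.
The servers are busy 69.40% of the time.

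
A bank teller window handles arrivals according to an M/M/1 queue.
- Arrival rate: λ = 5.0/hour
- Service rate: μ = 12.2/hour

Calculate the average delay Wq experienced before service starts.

First, compute utilization: ρ = λ/μ = 5.0/12.2 = 0.4098
For M/M/1: Wq = λ/(μ(μ-λ))
Wq = 5.0/(12.2 × (12.2-5.0))
Wq = 5.0/(12.2 × 7.20)
Wq = 0.05692 hours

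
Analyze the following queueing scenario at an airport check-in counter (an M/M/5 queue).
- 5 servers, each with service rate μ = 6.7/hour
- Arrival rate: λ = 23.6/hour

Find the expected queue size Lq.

Traffic intensity: ρ = λ/(cμ) = 23.6/(5×6.7) = 0.7045
Since ρ = 0.7045 < 1, system is stable.
Offered load a = λ/μ = cρ = 23.6/6.7 = 3.5224
P₀ = [ Σₙ₌₀^4 aⁿ/n! + a^5/(5!(1-ρ)) ]⁻¹
Σ = a^0/0! + a^1/1! + a^2/2! + a^3/3! + a^4/4! = 1.00000 + 3.52239 + 6.20361 + 7.28384 + 6.41413 = 24.4240
a^5/(5!(1-ρ)) = 542.2331/(120 × 0.2955224) = 15.2902
P₀ = 1/(24.4240 + 15.2902) = 0.02518
Lq = P₀·a^5·ρ / (5!(1-ρ)²) = 0.025180 × 542.2331 × 0.70448 / (120 × 0.087333) = 0.9178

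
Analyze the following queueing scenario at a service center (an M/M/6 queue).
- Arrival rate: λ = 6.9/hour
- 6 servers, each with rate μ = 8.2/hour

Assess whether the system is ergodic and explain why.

Stability requires ρ = λ/(cμ) < 1
ρ = 6.9/(6 × 8.2) = 6.9/49.20 = 0.1402
Since 0.1402 < 1, the system is STABLE.
The servers are busy 14.02% of the time.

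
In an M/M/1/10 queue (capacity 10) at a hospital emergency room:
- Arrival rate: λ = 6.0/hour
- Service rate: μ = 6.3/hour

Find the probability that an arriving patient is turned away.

ρ = λ/μ = 6.0/6.3 = 0.95238
P₀ = (1-ρ)/(1-ρ^(K+1)) = (1-0.95238)/(1-0.95238^11) = 0.04762/0.4153 = 0.1147
P_K = P₀×ρ^K = 0.11466 × 0.95238^10 = 0.11466 × 0.61391 = 0.07039
Blocking probability = 7.04%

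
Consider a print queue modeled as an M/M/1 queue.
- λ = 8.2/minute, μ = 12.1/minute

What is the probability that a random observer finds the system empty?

ρ = λ/μ = 8.2/12.1 = 0.6777
P(0) = 1 - ρ = 1 - 0.6777 = 0.3223
The server is idle 32.23% of the time.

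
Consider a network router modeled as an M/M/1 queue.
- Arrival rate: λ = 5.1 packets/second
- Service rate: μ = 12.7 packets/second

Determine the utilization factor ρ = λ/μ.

Server utilization: ρ = λ/μ
ρ = 5.1/12.7 = 0.4016
The server is busy 40.16% of the time.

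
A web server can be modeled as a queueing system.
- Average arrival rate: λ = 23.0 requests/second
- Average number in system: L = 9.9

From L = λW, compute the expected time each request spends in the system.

Little's Law: L = λW, so W = L/λ
W = 9.9/23.0 = 0.4304 seconds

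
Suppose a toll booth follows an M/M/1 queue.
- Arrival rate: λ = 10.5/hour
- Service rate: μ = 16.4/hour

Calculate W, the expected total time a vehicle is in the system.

First, compute utilization: ρ = λ/μ = 10.5/16.4 = 0.6402
For M/M/1: W = 1/(μ-λ)
W = 1/(16.4-10.5) = 1/5.90
W = 0.1695 hours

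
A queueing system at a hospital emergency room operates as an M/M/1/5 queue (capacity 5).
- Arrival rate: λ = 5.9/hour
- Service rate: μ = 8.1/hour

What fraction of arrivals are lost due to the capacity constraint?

ρ = λ/μ = 5.9/8.1 = 0.7284
P₀ = (1-ρ)/(1-ρ^(K+1)) = (1-0.7284)/(1-0.7284^6) = 0.2716/0.8506 = 0.3193
P_K = P₀×ρ^K = 0.31929 × 0.7284^5 = 0.31929 × 0.20505 = 0.06547
Blocking probability = 6.55%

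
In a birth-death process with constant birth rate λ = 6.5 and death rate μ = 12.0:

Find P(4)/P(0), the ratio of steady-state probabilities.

For constant rates: P(n)/P(0) = (λ/μ)^n
P(4)/P(0) = (6.5/12.0)^4 = 0.54167^4 = 0.08609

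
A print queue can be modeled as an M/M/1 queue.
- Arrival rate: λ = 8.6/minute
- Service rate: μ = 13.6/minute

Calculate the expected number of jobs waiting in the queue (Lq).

ρ = λ/μ = 8.6/13.6 = 0.6324
For M/M/1: Lq = λ²/(μ(μ-λ))
Lq = 73.96/(13.6 × 5.00)
Lq = 1.0876 jobs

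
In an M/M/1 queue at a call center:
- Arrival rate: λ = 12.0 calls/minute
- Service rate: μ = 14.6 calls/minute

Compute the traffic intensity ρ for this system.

Server utilization: ρ = λ/μ
ρ = 12.0/14.6 = 0.8219
The server is busy 82.19% of the time.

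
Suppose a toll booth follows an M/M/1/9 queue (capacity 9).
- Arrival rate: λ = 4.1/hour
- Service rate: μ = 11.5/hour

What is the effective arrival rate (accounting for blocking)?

ρ = λ/μ = 4.1/11.5 = 0.356522
P₀ = (1-ρ)/(1-ρ^(K+1)) = (1-0.356522)/(1-0.356522^10) = 0.6435/1.0000 = 0.6435
P_K = P₀×ρ^K = 0.64350 × 0.356522^9 = 0.64350 × 0.000093063 = 0.00005989
λ_eff = λ(1-P_K) = 4.1 × (1 - 0.00005989) = 4.1 × 0.99994 = 4.0998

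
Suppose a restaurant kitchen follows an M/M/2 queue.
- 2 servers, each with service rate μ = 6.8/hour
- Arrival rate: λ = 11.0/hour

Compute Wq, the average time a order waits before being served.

Traffic intensity: ρ = λ/(cμ) = 11.0/(2×6.8) = 0.8088
Since ρ = 0.8088 < 1, system is stable.
Offered load a = λ/μ = cρ = 11.0/6.8 = 1.6176
P₀ = [ Σₙ₌₀^1 aⁿ/n! + a^2/(2!(1-ρ)) ]⁻¹
Σ = a^0/0! + a^1/1! = 1.0000 + 1.6176 = 2.6176
a^2/(2!(1-ρ)) = 2.61678/(2 × 0.191176) = 6.8439
P₀ = 1/(2.6176 + 6.8439) = 0.1057
Lq = P₀·a^2·ρ / (2!(1-ρ)²) = 0.1057 × 2.6168 × 0.8088 / (2 × 0.03655) = 3.0603
Wq = Lq/λ = 3.0603/11.0 = 0.2782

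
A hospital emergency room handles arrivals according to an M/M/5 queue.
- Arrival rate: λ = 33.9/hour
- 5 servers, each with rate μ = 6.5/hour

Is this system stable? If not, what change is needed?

Stability requires ρ = λ/(cμ) < 1
ρ = 33.9/(5 × 6.5) = 33.9/32.50 = 1.0431
Since 1.0431 ≥ 1, the system is UNSTABLE.
Need c > λ/μ = 33.9/6.5 = 5.22.
Minimum servers needed: c = 6.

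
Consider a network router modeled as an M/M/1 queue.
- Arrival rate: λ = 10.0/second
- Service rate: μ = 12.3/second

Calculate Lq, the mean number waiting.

ρ = λ/μ = 10.0/12.3 = 0.8130
For M/M/1: Lq = λ²/(μ(μ-λ))
Lq = 100.00/(12.3 × 2.30)
Lq = 3.5348 packets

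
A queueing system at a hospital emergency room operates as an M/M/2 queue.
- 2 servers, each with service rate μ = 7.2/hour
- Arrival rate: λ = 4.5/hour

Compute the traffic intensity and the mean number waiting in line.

Traffic intensity: ρ = λ/(cμ) = 4.5/(2×7.2) = 0.3125
Since ρ = 0.3125 < 1, system is stable.
Offered load a = λ/μ = cρ = 4.5/7.2 = 0.6250
P₀ = [ Σₙ₌₀^1 aⁿ/n! + a^2/(2!(1-ρ)) ]⁻¹
Σ = a^0/0! + a^1/1! = 1.0000 + 0.6250 = 1.6250
a^2/(2!(1-ρ)) = 0.3906/(2 × 0.6875) = 0.2841
P₀ = 1/(1.6250 + 0.2841) = 0.5238
Lq = P₀·a^2·ρ / (2!(1-ρ)²) = 0.52381 × 0.39062 × 0.31250 / (2 × 0.47266) = 0.06764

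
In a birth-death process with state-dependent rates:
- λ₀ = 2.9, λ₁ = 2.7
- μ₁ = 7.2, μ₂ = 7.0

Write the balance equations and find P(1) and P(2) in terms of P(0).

Balance equations:
State 0: λ₀P₀ = μ₁P₁ → P₁ = (λ₀/μ₁)P₀ = (2.9/7.2)P₀ = 0.4028P₀
State 1: P₂ = (λ₀λ₁)/(μ₁μ₂)P₀ = (2.9×2.7)/(7.2×7.0)P₀ = 0.1554P₀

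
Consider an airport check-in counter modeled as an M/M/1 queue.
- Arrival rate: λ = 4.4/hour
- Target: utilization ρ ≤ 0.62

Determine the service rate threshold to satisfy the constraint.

ρ = λ/μ, so μ = λ/ρ
μ ≥ 4.4/0.62 = 7.0968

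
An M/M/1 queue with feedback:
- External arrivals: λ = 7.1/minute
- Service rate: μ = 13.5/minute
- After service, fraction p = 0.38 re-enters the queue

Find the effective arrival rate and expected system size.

Effective arrival rate: λ_eff = λ/(1-p) = 7.1/(1-0.38) = 7.1/0.62 = 11.451613
ρ = λ_eff/μ = 11.451613/13.5 = 0.848268
L = ρ/(1-ρ) = 0.848268/(1-0.848268) = 5.5906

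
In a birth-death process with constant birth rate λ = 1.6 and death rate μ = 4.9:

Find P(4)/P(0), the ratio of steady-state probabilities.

For constant rates: P(n)/P(0) = (λ/μ)^n
P(4)/P(0) = (1.6/4.9)^4 = 0.32653^4 = 0.01137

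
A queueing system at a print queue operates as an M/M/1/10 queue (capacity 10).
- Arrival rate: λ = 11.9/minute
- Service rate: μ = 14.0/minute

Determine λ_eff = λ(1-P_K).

ρ = λ/μ = 11.9/14.0 = 0.8500
P₀ = (1-ρ)/(1-ρ^(K+1)) = (1-0.8500)/(1-0.8500^11) = 0.1500/0.8327 = 0.1801
P_K = P₀×ρ^K = 0.18015 × 0.8500^10 = 0.18015 × 0.19687 = 0.03547
λ_eff = λ(1-P_K) = 11.9 × (1 - 0.035466) = 11.9 × 0.964534 = 11.4780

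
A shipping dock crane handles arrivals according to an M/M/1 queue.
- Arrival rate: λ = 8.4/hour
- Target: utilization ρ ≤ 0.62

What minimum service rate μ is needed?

ρ = λ/μ, so μ = λ/ρ
μ ≥ 8.4/0.62 = 13.5484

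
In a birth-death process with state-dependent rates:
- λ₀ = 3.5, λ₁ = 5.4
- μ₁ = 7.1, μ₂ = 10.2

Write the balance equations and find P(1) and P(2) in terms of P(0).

Balance equations:
State 0: λ₀P₀ = μ₁P₁ → P₁ = (λ₀/μ₁)P₀ = (3.5/7.1)P₀ = 0.4930P₀
State 1: P₂ = (λ₀λ₁)/(μ₁μ₂)P₀ = (3.5×5.4)/(7.1×10.2)P₀ = 0.2610P₀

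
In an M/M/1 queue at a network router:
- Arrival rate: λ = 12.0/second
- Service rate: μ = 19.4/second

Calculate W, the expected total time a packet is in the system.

First, compute utilization: ρ = λ/μ = 12.0/19.4 = 0.6186
For M/M/1: W = 1/(μ-λ)
W = 1/(19.4-12.0) = 1/7.40
W = 0.1351 seconds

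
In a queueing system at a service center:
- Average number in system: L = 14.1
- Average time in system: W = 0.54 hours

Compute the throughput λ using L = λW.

Little's Law: L = λW, so λ = L/W
λ = 14.1/0.54 = 26.1111 customers/hour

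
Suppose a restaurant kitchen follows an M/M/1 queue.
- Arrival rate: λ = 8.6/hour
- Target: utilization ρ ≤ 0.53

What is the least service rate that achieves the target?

ρ = λ/μ, so μ = λ/ρ
μ ≥ 8.6/0.53 = 16.2264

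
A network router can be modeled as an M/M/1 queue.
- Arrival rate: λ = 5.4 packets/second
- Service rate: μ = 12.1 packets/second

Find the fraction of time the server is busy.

Server utilization: ρ = λ/μ
ρ = 5.4/12.1 = 0.4463
The server is busy 44.63% of the time.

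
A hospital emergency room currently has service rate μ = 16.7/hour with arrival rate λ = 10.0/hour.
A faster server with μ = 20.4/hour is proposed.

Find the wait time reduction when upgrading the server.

System 1: ρ₁ = 10.0/16.7 = 0.5988, W₁ = 1/(16.7-10.0) = 0.14925
System 2: ρ₂ = 10.0/20.4 = 0.4902, W₂ = 1/(20.4-10.0) = 0.096154
Improvement: (W₁-W₂)/W₁ = (0.14925-0.096154)/0.14925 = 35.58%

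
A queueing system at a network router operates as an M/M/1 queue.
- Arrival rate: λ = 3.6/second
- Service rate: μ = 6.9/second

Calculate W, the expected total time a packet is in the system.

First, compute utilization: ρ = λ/μ = 3.6/6.9 = 0.5217
For M/M/1: W = 1/(μ-λ)
W = 1/(6.9-3.6) = 1/3.30
W = 0.3030 seconds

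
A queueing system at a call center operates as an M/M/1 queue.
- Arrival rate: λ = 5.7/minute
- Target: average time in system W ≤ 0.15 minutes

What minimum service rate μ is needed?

For M/M/1: W = 1/(μ-λ)
Need W ≤ 0.15, so 1/(μ-λ) ≤ 0.15
μ - λ ≥ 1/0.15 = 6.6667
μ ≥ 5.7 + 6.6667 = 12.3667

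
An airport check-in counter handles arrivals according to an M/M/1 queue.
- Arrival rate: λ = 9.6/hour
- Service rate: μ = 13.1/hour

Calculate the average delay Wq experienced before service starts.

First, compute utilization: ρ = λ/μ = 9.6/13.1 = 0.7328
For M/M/1: Wq = λ/(μ(μ-λ))
Wq = 9.6/(13.1 × (13.1-9.6))
Wq = 9.6/(13.1 × 3.50)
Wq = 0.2094 hours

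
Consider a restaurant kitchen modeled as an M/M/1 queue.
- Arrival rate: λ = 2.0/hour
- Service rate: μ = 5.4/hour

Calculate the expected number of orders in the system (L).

ρ = λ/μ = 2.0/5.4 = 0.3704
For M/M/1: L = λ/(μ-λ)
L = 2.0/(5.4-2.0) = 2.0/3.40
L = 0.5882 orders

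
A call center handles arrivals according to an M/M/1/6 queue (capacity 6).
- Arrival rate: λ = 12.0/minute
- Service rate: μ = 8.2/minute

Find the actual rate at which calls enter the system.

ρ = λ/μ = 12.0/8.2 = 1.4634
P₀ = (1-ρ)/(1-ρ^(K+1)) = (1-1.4634)/(1-1.4634^7) = -0.4634/-13.3728 = 0.03465
P_K = P₀×ρ^K = 0.03465 × 1.4634^6 = 0.03465 × 9.8215 = 0.3403
λ_eff = λ(1-P_K) = 12.0 × (1 - 0.34034) = 12.0 × 0.65966 = 7.9159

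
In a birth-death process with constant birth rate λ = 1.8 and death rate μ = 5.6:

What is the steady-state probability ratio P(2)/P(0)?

For constant rates: P(n)/P(0) = (λ/μ)^n
P(2)/P(0) = (1.8/5.6)^2 = 0.3214^2 = 0.1033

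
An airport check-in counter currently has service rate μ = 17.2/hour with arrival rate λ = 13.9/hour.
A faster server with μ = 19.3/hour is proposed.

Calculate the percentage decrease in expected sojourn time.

System 1: ρ₁ = 13.9/17.2 = 0.8081, W₁ = 1/(17.2-13.9) = 0.30303
System 2: ρ₂ = 13.9/19.3 = 0.7202, W₂ = 1/(19.3-13.9) = 0.18519
Improvement: (W₁-W₂)/W₁ = (0.30303-0.18519)/0.30303 = 38.89%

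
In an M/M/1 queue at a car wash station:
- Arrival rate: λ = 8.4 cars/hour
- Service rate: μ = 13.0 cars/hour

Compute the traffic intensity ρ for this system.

Server utilization: ρ = λ/μ
ρ = 8.4/13.0 = 0.6462
The server is busy 64.62% of the time.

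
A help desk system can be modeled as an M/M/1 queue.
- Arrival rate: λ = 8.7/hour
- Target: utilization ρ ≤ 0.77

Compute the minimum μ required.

ρ = λ/μ, so μ = λ/ρ
μ ≥ 8.7/0.77 = 11.2987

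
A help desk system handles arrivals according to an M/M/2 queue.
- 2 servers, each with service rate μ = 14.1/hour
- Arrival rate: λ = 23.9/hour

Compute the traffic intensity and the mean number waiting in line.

Traffic intensity: ρ = λ/(cμ) = 23.9/(2×14.1) = 0.8475
Since ρ = 0.8475 < 1, system is stable.
Offered load a = λ/μ = cρ = 23.9/14.1 = 1.6950
P₀ = [ Σₙ₌₀^1 aⁿ/n! + a^2/(2!(1-ρ)) ]⁻¹
Σ = a^0/0! + a^1/1! = 1.0000 + 1.6950 = 2.6950
a^2/(2!(1-ρ)) = 2.8731/(2 × 0.15248) = 9.4212
P₀ = 1/(2.6950 + 9.4212) = 0.08253
Lq = P₀·a^2·ρ / (2!(1-ρ)²) = 0.082534 × 2.8731 × 0.84752 / (2 × 0.023251) = 4.3218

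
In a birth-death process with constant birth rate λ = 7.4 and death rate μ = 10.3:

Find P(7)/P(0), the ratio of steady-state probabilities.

For constant rates: P(n)/P(0) = (λ/μ)^n
P(7)/P(0) = (7.4/10.3)^7 = 0.71845^7 = 0.09880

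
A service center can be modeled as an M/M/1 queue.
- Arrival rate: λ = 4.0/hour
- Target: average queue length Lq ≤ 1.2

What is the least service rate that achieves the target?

For M/M/1: Lq = λ²/(μ(μ-λ))
Need Lq ≤ 1.2, i.e. μ(μ-λ) ≥ λ²/1.2
μ² - 4.0μ - 16.00/1.2 ≥ 0  →  μ² - 4.0μ - 13.33333 ≥ 0
Quadratic formula (positive root): μ = [λ + √(λ² + 4×13.33333)]/2
Discriminant: 16.00 + 4×13.33333 = 69.3333, √69.3333 = 8.32666
μ ≥ (4.0 + 8.32666)/2 = 6.1633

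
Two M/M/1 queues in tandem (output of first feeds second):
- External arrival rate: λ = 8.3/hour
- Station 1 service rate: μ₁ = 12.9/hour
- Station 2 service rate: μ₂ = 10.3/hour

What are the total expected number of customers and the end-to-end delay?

By Jackson's theorem, each station behaves as independent M/M/1.
Station 1: ρ₁ = 8.3/12.9 = 0.6434, L₁ = ρ₁/(1-ρ₁) = λ/(μ₁-λ) = 8.3/4.60 = 1.8043
Station 2: ρ₂ = 8.3/10.3 = 0.8058, L₂ = ρ₂/(1-ρ₂) = λ/(μ₂-λ) = 8.3/2.00 = 4.1500
Total: L = L₁ + L₂ = 1.8043 + 4.1500 = 5.9543
W = L/λ = 5.9543/8.3 = 0.7174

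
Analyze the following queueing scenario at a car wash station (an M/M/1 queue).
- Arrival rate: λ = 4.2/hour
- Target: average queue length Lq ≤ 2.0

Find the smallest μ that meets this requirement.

For M/M/1: Lq = λ²/(μ(μ-λ))
Need Lq ≤ 2.0, i.e. μ(μ-λ) ≥ λ²/2.0
μ² - 4.2μ - 17.64/2.0 ≥ 0  →  μ² - 4.2μ - 8.8200 ≥ 0
Quadratic formula (positive root): μ = [λ + √(λ² + 4×8.8200)]/2
Discriminant: 17.64 + 4×8.8200 = 52.9200, √52.9200 = 7.2746
μ ≥ (4.2 + 7.2746)/2 = 5.7373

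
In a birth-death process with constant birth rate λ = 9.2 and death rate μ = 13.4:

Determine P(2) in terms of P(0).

For constant rates: P(n)/P(0) = (λ/μ)^n
P(2)/P(0) = (9.2/13.4)^2 = 0.6866^2 = 0.4714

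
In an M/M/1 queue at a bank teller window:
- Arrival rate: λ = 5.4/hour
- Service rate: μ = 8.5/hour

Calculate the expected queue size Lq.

ρ = λ/μ = 5.4/8.5 = 0.6353
For M/M/1: Lq = λ²/(μ(μ-λ))
Lq = 29.16/(8.5 × 3.10)
Lq = 1.1066 transactions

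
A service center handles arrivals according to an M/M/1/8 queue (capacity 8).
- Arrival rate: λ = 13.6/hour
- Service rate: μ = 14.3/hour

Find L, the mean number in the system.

ρ = λ/μ = 13.6/14.3 = 0.951049
P₀ = (1-ρ)/(1-ρ^(K+1)) = (1-0.951049)/(1-0.951049^9) = 0.04895/0.3635 = 0.1347
P_K = P₀×ρ^K = 0.13468 × 0.951049^8 = 0.13468 × 0.66930 = 0.09014
L = ρ[1 - (K+1)ρ^K + Kρ^(K+1)] / [(1-ρ)(1-ρ^(K+1))]
L = 0.951049 × (1 - 9×0.6693036 + 8×0.6365405) / ((1 - 0.951049) × (1 - 0.6365405)) = 3.6665 customers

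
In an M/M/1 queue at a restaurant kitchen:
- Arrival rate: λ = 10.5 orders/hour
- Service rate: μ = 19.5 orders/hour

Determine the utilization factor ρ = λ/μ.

Server utilization: ρ = λ/μ
ρ = 10.5/19.5 = 0.5385
The server is busy 53.85% of the time.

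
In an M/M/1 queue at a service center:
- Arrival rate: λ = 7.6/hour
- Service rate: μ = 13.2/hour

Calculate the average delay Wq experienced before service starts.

First, compute utilization: ρ = λ/μ = 7.6/13.2 = 0.5758
For M/M/1: Wq = λ/(μ(μ-λ))
Wq = 7.6/(13.2 × (13.2-7.6))
Wq = 7.6/(13.2 × 5.60)
Wq = 0.1028 hours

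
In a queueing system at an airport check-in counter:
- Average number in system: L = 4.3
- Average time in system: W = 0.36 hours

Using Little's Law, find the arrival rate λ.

Little's Law: L = λW, so λ = L/W
λ = 4.3/0.36 = 11.9444 passengers/hour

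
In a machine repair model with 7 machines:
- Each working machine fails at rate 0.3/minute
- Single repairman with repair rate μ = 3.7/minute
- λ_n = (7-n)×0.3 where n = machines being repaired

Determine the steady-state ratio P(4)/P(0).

P(4)/P(0) = ∏_{i=0}^{4-1} λ_i/μ_{i+1}
= (7-0)×0.3/3.7 × (7-1)×0.3/3.7 × (7-2)×0.3/3.7 × (7-3)×0.3/3.7
= 0.03630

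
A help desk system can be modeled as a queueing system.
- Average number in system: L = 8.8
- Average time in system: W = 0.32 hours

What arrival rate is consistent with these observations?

Little's Law: L = λW, so λ = L/W
λ = 8.8/0.32 = 27.5000 tickets/hour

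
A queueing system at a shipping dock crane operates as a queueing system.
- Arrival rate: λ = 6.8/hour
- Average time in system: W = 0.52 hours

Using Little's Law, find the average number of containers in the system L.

Little's Law: L = λW
L = 6.8 × 0.52 = 3.5360 containers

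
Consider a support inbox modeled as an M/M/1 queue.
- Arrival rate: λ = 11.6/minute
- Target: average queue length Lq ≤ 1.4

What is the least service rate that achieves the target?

For M/M/1: Lq = λ²/(μ(μ-λ))
Need Lq ≤ 1.4, i.e. μ(μ-λ) ≥ λ²/1.4
μ² - 11.6μ - 134.56/1.4 ≥ 0  →  μ² - 11.6μ - 96.114286 ≥ 0
Quadratic formula (positive root): μ = [λ + √(λ² + 4×96.114286)]/2
Discriminant: 134.56 + 4×96.114286 = 519.0171, √519.0171 = 22.7819
μ ≥ (11.6 + 22.7819)/2 = 17.1910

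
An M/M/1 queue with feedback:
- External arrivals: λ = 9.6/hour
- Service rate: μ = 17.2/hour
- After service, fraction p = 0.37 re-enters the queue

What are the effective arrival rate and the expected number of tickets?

Effective arrival rate: λ_eff = λ/(1-p) = 9.6/(1-0.37) = 9.6/0.63 = 15.2381
ρ = λ_eff/μ = 15.2381/17.2 = 0.885936
L = ρ/(1-ρ) = 0.885936/(1-0.885936) = 7.7670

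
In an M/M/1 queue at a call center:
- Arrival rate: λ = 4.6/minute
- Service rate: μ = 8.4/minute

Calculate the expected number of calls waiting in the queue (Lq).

ρ = λ/μ = 4.6/8.4 = 0.5476
For M/M/1: Lq = λ²/(μ(μ-λ))
Lq = 21.16/(8.4 × 3.80)
Lq = 0.6629 calls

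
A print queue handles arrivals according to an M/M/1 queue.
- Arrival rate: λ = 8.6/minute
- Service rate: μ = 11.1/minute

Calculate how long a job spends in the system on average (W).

First, compute utilization: ρ = λ/μ = 8.6/11.1 = 0.7748
For M/M/1: W = 1/(μ-λ)
W = 1/(11.1-8.6) = 1/2.50
W = 0.4000 minutes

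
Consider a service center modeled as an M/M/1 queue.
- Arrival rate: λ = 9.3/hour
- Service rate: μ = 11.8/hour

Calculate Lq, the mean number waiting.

ρ = λ/μ = 9.3/11.8 = 0.7881
For M/M/1: Lq = λ²/(μ(μ-λ))
Lq = 86.49/(11.8 × 2.50)
Lq = 2.9319 customers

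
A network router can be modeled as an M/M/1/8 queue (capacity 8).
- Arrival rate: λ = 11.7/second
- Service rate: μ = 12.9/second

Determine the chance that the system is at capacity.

ρ = λ/μ = 11.7/12.9 = 0.90698
P₀ = (1-ρ)/(1-ρ^(K+1)) = (1-0.90698)/(1-0.90698^9) = 0.09302/0.5847 = 0.1591
P_K = P₀×ρ^K = 0.1591 × 0.90698^8 = 0.1591 × 0.4579 = 0.07285
Blocking probability = 7.29%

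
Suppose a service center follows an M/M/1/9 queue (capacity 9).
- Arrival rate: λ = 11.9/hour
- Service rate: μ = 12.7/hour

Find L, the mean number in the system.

ρ = λ/μ = 11.9/12.7 = 0.93701
P₀ = (1-ρ)/(1-ρ^(K+1)) = (1-0.93701)/(1-0.93701^10) = 0.06299/0.4783 = 0.1317
P_K = P₀×ρ^K = 0.1317 × 0.93701^9 = 0.1317 × 0.5568 = 0.07333
L = ρ[1 - (K+1)ρ^K + Kρ^(K+1)] / [(1-ρ)(1-ρ^(K+1))]
L = 0.93701 × (1 - 10×0.5567985 + 9×0.5217257) / ((1 - 0.93701) × (1 - 0.5217257)) = 3.9670 customers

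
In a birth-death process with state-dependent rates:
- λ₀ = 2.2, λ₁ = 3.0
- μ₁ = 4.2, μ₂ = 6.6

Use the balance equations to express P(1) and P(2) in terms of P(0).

Balance equations:
State 0: λ₀P₀ = μ₁P₁ → P₁ = (λ₀/μ₁)P₀ = (2.2/4.2)P₀ = 0.5238P₀
State 1: P₂ = (λ₀λ₁)/(μ₁μ₂)P₀ = (2.2×3.0)/(4.2×6.6)P₀ = 0.2381P₀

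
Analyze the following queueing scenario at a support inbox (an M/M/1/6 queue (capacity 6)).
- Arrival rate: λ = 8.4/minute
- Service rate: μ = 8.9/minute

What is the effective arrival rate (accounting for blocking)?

ρ = λ/μ = 8.4/8.9 = 0.94382
P₀ = (1-ρ)/(1-ρ^(K+1)) = (1-0.94382)/(1-0.94382^7) = 0.05618/0.3328 = 0.1688
P_K = P₀×ρ^K = 0.1688 × 0.94382^6 = 0.1688 × 0.7069 = 0.1193
λ_eff = λ(1-P_K) = 8.4 × (1 - 0.11931) = 8.4 × 0.88069 = 7.3978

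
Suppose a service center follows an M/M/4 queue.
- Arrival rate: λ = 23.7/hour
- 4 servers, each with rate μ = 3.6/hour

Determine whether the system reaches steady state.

Stability requires ρ = λ/(cμ) < 1
ρ = 23.7/(4 × 3.6) = 23.7/14.40 = 1.6458
Since 1.6458 ≥ 1, the system is UNSTABLE.
Need c > λ/μ = 23.7/3.6 = 6.58.
Minimum servers needed: c = 7.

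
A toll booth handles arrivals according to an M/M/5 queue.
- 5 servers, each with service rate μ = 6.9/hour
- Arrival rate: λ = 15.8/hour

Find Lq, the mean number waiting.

Traffic intensity: ρ = λ/(cμ) = 15.8/(5×6.9) = 0.4580
Since ρ = 0.4580 < 1, system is stable.
Offered load a = λ/μ = cρ = 15.8/6.9 = 2.2899
P₀ = [ Σₙ₌₀^4 aⁿ/n! + a^5/(5!(1-ρ)) ]⁻¹
Σ = a^0/0! + a^1/1! + a^2/2! + a^3/3! + a^4/4! = 1.0000 + 2.2899 + 2.6217 + 2.0011 + 1.1456 = 9.0583
a^5/(5!(1-ρ)) = 62.9564/(120 × 0.54203) = 0.9679
P₀ = 1/(9.0583 + 0.9679) = 0.09974
Lq = P₀·a^5·ρ / (5!(1-ρ)²) = 0.09974 × 62.9564 × 0.4580 / (120 × 0.2938) = 0.08157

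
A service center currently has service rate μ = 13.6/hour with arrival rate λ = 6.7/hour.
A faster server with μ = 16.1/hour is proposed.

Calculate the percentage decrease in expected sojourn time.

System 1: ρ₁ = 6.7/13.6 = 0.4926, W₁ = 1/(13.6-6.7) = 0.14493
System 2: ρ₂ = 6.7/16.1 = 0.4161, W₂ = 1/(16.1-6.7) = 0.10638
Improvement: (W₁-W₂)/W₁ = (0.14493-0.10638)/0.14493 = 26.60%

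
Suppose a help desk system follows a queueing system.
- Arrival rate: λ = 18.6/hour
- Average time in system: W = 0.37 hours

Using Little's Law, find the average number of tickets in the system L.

Little's Law: L = λW
L = 18.6 × 0.37 = 6.8820 tickets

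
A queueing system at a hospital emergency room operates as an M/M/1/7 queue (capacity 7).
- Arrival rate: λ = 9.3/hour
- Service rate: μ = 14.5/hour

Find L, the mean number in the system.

ρ = λ/μ = 9.3/14.5 = 0.64138
P₀ = (1-ρ)/(1-ρ^(K+1)) = (1-0.64138)/(1-0.64138^8) = 0.3586/0.9714 = 0.3692
P_K = P₀×ρ^K = 0.3692 × 0.64138^7 = 0.3692 × 0.04465 = 0.01648
L = ρ[1 - (K+1)ρ^K + Kρ^(K+1)] / [(1-ρ)(1-ρ^(K+1))]
L = 0.64138 × (1 - 8×0.04465 + 7×0.02864) / ((1 - 0.64138) × (1 - 0.02864)) = 1.5526 patients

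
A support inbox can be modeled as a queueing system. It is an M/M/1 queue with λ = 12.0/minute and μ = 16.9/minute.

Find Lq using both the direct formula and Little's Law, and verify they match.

Method 1 (direct): Lq = λ²/(μ(μ-λ)) = 144.00/(16.9 × 4.90) = 1.7389

Method 2 (Little's Law):
W = 1/(μ-λ) = 1/4.90 = 0.20408
Wq = W - 1/μ = 0.20408 - 0.059172 = 0.14491
Lq = λWq = 12.0 × 0.14491 = 1.7389 ✔ (matches Method 1)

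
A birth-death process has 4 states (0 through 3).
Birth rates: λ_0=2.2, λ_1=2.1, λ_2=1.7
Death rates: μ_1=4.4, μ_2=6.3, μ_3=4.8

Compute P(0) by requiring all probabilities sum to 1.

Ratios P(n)/P(0) = (λ₀···λₙ₋₁)/(μ₁···μₙ):
P(1)/P(0) = (2.2)/(4.4) = 0.5000
P(2)/P(0) = (2.2×2.1)/(4.4×6.3) = 0.1667
P(3)/P(0) = (2.2×2.1×1.7)/(4.4×6.3×4.8) = 0.05903

Normalization: ∑ P(n) = 1
P(0) × (1.0000 + 0.5000 + 0.1667 + 0.05903) = 1
P(0) × 1.7257 = 1
P(0) = 1/1.7257 = 0.5795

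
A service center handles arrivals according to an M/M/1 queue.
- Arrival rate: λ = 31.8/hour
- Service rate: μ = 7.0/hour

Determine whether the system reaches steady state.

Stability requires ρ = λ/(cμ) < 1
ρ = 31.8/(1 × 7.0) = 31.8/7.00 = 4.5429
Since 4.5429 ≥ 1, the system is UNSTABLE.
Queue grows without bound. Need μ > λ = 31.8.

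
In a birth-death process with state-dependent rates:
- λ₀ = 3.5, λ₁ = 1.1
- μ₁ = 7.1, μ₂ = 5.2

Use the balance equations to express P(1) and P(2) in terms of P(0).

Balance equations:
State 0: λ₀P₀ = μ₁P₁ → P₁ = (λ₀/μ₁)P₀ = (3.5/7.1)P₀ = 0.4930P₀
State 1: P₂ = (λ₀λ₁)/(μ₁μ₂)P₀ = (3.5×1.1)/(7.1×5.2)P₀ = 0.1043P₀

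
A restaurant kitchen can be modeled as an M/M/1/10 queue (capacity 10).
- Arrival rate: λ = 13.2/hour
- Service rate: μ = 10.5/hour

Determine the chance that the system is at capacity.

ρ = λ/μ = 13.2/10.5 = 1.25714
P₀ = (1-ρ)/(1-ρ^(K+1)) = (1-1.25714)/(1-1.25714^11) = -0.25714/-11.3942 = 0.02257
P_K = P₀×ρ^K = 0.02257 × 1.25714^10 = 0.02257 × 9.8591 = 0.2225
Blocking probability = 22.25%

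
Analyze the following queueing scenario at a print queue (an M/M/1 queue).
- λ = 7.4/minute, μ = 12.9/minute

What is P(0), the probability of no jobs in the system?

ρ = λ/μ = 7.4/12.9 = 0.5736
P(0) = 1 - ρ = 1 - 0.5736 = 0.4264
The server is idle 42.64% of the time.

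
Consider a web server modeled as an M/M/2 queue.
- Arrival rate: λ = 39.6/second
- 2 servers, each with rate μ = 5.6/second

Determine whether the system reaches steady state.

Stability requires ρ = λ/(cμ) < 1
ρ = 39.6/(2 × 5.6) = 39.6/11.20 = 3.5357
Since 3.5357 ≥ 1, the system is UNSTABLE.
Need c > λ/μ = 39.6/5.6 = 7.07.
Minimum servers needed: c = 8.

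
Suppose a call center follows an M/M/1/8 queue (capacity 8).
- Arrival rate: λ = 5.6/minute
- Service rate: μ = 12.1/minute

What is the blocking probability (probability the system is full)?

ρ = λ/μ = 5.6/12.1 = 0.46281
P₀ = (1-ρ)/(1-ρ^(K+1)) = (1-0.46281)/(1-0.46281^9) = 0.5372/0.9990 = 0.5377
P_K = P₀×ρ^K = 0.5377 × 0.46281^8 = 0.5377 × 0.002105 = 0.001132
Blocking probability = 0.11%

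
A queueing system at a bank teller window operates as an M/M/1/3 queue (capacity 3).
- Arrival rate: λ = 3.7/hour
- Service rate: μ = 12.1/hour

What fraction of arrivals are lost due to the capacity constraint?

ρ = λ/μ = 3.7/12.1 = 0.305785
P₀ = (1-ρ)/(1-ρ^(K+1)) = (1-0.305785)/(1-0.305785^4) = 0.6942/0.9913 = 0.7003
P_K = P₀×ρ^K = 0.7003 × 0.305785^3 = 0.7003 × 0.02859 = 0.02002
Blocking probability = 2.00%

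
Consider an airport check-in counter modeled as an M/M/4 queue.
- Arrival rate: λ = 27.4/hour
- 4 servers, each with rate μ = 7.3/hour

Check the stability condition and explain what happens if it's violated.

Stability requires ρ = λ/(cμ) < 1
ρ = 27.4/(4 × 7.3) = 27.4/29.20 = 0.9384
Since 0.9384 < 1, the system is STABLE.
The servers are busy 93.84% of the time.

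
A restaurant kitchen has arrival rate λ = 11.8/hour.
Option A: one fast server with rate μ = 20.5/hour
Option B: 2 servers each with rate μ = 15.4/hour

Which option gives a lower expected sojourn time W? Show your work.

Option A: single server μ = 20.5 (M/M/1)
  ρ_A = 11.8/20.5 = 0.5756
  W_A = 1/(μ-λ) = 1/(20.5-11.8) = 1/8.70 = 0.1149

Option B: 2 servers μ = 15.4 (M/M/2)
  ρ_B = λ/(cμ) = 11.8/(2×15.4) = 0.3831
  Offered load a = λ/μ = cρ = 11.8/15.4 = 0.7662
  P₀ = [ Σₙ₌₀^1 aⁿ/n! + a^2/(2!(1-ρ)) ]⁻¹
  Σ = a^0/0! + a^1/1! = 1.0000 + 0.7662 = 1.7662
  a^2/(2!(1-ρ)) = 0.58711/(2 × 0.61688) = 0.4759
  P₀ = 1/(1.7662 + 0.4759) = 0.4460
  Lq = P₀·a^2·ρ / (2!(1-ρ)²) = 0.4460 × 0.5871 × 0.3831 / (2 × 0.3805) = 0.1318
  Wq_B = Lq/λ = 0.1318/11.8 = 0.01117
  W_B = Wq_B + 1/μ = 0.01117 + 0.06494 = 0.07611

Since W_B = 0.07611 < W_A = 0.1149, Option B (multiple servers) has the shorter time in system.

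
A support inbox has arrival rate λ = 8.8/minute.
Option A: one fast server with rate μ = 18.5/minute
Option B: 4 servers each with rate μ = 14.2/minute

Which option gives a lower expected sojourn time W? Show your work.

Option A: single server μ = 18.5 (M/M/1)
  ρ_A = 8.8/18.5 = 0.4757
  W_A = 1/(μ-λ) = 1/(18.5-8.8) = 1/9.70 = 0.1031

Option B: 4 servers μ = 14.2 (M/M/4)
  ρ_B = λ/(cμ) = 8.8/(4×14.2) = 0.1549
  Offered load a = λ/μ = cρ = 8.8/14.2 = 0.6197
  P₀ = [ Σₙ₌₀^3 aⁿ/n! + a^4/(4!(1-ρ)) ]⁻¹
  Σ = a^0/0! + a^1/1! + a^2/2! + a^3/3! = 1.0000 + 0.6197 + 0.1920 + 0.03967 = 1.8514
  a^4/(4!(1-ρ)) = 0.1475/(24 × 0.8451) = 0.007272
  P₀ = 1/(1.8514 + 0.007272) = 0.5380
  Lq = P₀·a^4·ρ / (4!(1-ρ)²) = 0.538015 × 0.147495 × 0.154930 / (24 × 0.714144) = 0.0007173
  Wq_B = Lq/λ = 0.0007173/8.8 = 0.00008151
  W_B = Wq_B + 1/μ = 0.00008151 + 0.07042 = 0.07050

Since W_B = 0.07050 < W_A = 0.1031, Option B (multiple servers) has the shorter time in system.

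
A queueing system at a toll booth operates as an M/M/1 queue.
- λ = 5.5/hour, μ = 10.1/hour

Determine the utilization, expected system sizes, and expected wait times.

Step 1: ρ = λ/μ = 5.5/10.1 = 0.5446
Step 2: L = λ/(μ-λ) = 5.5/4.60 = 1.1957
Step 3: Lq = λ²/(μ(μ-λ)) = 30.25/(10.1×4.60) = 0.6511
Step 4: W = 1/(μ-λ) = 1/4.60 = 0.2174
Step 5: Wq = λ/(μ(μ-λ)) = 5.5/(10.1×4.60) = 0.1184
Step 6: P(0) = 1-ρ = 0.4554
Verify: L = λW = 5.5×0.2174 = 1.1957 ✔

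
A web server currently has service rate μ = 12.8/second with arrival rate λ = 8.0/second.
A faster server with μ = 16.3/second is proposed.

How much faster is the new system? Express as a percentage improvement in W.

System 1: ρ₁ = 8.0/12.8 = 0.6250, W₁ = 1/(12.8-8.0) = 0.20833
System 2: ρ₂ = 8.0/16.3 = 0.4908, W₂ = 1/(16.3-8.0) = 0.12048
Improvement: (W₁-W₂)/W₁ = (0.20833-0.12048)/0.20833 = 42.17%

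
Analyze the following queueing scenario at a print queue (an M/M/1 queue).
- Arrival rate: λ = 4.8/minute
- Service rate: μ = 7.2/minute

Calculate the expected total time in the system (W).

First, compute utilization: ρ = λ/μ = 4.8/7.2 = 0.6667
For M/M/1: W = 1/(μ-λ)
W = 1/(7.2-4.8) = 1/2.40
W = 0.4167 minutes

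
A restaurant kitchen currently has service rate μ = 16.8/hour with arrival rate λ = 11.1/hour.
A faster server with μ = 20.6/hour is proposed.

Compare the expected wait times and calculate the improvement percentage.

System 1: ρ₁ = 11.1/16.8 = 0.6607, W₁ = 1/(16.8-11.1) = 0.17544
System 2: ρ₂ = 11.1/20.6 = 0.5388, W₂ = 1/(20.6-11.1) = 0.10526
Improvement: (W₁-W₂)/W₁ = (0.17544-0.10526)/0.17544 = 40.00%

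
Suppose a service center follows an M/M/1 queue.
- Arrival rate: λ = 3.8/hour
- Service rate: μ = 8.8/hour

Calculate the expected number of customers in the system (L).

ρ = λ/μ = 3.8/8.8 = 0.4318
For M/M/1: L = λ/(μ-λ)
L = 3.8/(8.8-3.8) = 3.8/5.00
L = 0.7600 customers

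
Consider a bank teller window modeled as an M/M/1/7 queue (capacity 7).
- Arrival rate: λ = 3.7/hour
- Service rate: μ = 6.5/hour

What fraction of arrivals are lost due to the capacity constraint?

ρ = λ/μ = 3.7/6.5 = 0.56923
P₀ = (1-ρ)/(1-ρ^(K+1)) = (1-0.56923)/(1-0.56923^8) = 0.4308/0.9890 = 0.4356
P_K = P₀×ρ^K = 0.43557 × 0.56923^7 = 0.43557 × 0.019365 = 0.008435
Blocking probability = 0.84%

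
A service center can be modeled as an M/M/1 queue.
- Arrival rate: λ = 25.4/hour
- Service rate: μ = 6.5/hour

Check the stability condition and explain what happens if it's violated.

Stability requires ρ = λ/(cμ) < 1
ρ = 25.4/(1 × 6.5) = 25.4/6.50 = 3.9077
Since 3.9077 ≥ 1, the system is UNSTABLE.
Queue grows without bound. Need μ > λ = 25.4.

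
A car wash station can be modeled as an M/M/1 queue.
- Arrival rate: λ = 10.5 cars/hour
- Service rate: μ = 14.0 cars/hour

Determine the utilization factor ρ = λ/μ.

Server utilization: ρ = λ/μ
ρ = 10.5/14.0 = 0.7500
The server is busy 75.00% of the time.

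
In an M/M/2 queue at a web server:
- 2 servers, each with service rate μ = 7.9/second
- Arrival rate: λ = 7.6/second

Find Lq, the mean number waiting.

Traffic intensity: ρ = λ/(cμ) = 7.6/(2×7.9) = 0.4810
Since ρ = 0.4810 < 1, system is stable.
Offered load a = λ/μ = cρ = 7.6/7.9 = 0.9620
P₀ = [ Σₙ₌₀^1 aⁿ/n! + a^2/(2!(1-ρ)) ]⁻¹
Σ = a^0/0! + a^1/1! = 1.0000 + 0.9620 = 1.9620
a^2/(2!(1-ρ)) = 0.9255/(2 × 0.5190) = 0.8916
P₀ = 1/(1.9620 + 0.8916) = 0.3504
Lq = P₀·a^2·ρ / (2!(1-ρ)²) = 0.3504 × 0.9255 × 0.4810 / (2 × 0.2693) = 0.2896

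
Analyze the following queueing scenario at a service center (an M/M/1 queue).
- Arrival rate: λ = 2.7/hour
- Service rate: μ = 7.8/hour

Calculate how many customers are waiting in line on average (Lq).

ρ = λ/μ = 2.7/7.8 = 0.3462
For M/M/1: Lq = λ²/(μ(μ-λ))
Lq = 7.29/(7.8 × 5.10)
Lq = 0.1833 customers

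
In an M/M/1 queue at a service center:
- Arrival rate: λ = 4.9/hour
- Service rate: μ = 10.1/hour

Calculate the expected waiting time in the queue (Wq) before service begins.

First, compute utilization: ρ = λ/μ = 4.9/10.1 = 0.4851
For M/M/1: Wq = λ/(μ(μ-λ))
Wq = 4.9/(10.1 × (10.1-4.9))
Wq = 4.9/(10.1 × 5.20)
Wq = 0.09330 hours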